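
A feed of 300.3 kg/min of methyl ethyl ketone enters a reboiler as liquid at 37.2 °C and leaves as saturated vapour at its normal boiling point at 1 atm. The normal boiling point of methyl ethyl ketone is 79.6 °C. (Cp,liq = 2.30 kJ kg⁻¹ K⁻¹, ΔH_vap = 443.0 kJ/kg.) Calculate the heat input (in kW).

liquid 37.2→79.6 °C: 97.52 kJ/kg
vaporisation at 79.6 °C: 443 kJ/kg
Δh = 97.52 + 443 = 540.52 kJ/kg
Q = ṁ·Δh = 300.3 kg/min × 540.52 kJ/kg = 162320 kJ/min
|Q| = 2705.3 kW

Q = 2710 kW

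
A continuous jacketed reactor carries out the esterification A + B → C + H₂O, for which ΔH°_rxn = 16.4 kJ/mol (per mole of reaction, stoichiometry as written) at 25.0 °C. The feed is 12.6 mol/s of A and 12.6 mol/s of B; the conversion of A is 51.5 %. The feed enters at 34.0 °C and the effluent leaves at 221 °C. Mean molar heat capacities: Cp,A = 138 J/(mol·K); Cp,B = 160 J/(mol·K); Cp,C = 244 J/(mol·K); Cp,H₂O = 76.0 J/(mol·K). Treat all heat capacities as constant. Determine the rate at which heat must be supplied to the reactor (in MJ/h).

Extent of reaction ξ = 0.515 × 12.6 = 6.489 mol/s
Reaction term: ξ·ΔH°_rxn = 6.489 × 16.4 = 106.42 kJ/s
Sensible, feed 34.0→25 °C: -33.793 kJ/s
Outlet flows (mol/s): A 6.111, B 6.111, C 6.489, H₂O 6.489
Sensible, products 25→221 °C: 763.92 kJ/s
Q = ΔH = 836.55 kJ/s = 836.55 kW
Heat supplied = 3011.6 MJ/h

Q_in = 3010 MJ/h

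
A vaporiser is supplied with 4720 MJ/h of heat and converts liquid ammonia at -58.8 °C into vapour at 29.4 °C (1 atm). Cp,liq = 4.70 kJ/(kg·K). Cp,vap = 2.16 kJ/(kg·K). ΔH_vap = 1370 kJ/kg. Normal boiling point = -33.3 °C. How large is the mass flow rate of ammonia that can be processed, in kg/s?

Δh = 4.70×(-33.3−-58.8) + 1370 + 2.16×(29.4−-33.3) = 1625.3 kJ/kg
Q = 4720 MJ/h = 1311.1 kJ/s = 1311.1 kJ/s
ṁ = Q/Δh = 1311.1 / 1625.3 = 0.8067 kg/s

ṁ = 0.807 kg/s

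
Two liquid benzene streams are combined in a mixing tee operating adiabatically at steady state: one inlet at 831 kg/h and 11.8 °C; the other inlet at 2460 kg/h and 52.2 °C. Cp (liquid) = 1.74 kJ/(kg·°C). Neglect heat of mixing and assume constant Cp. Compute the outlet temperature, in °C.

T_out = 42.0 °C

No heat crosses the boundary, so H_out = H_in.
Σ ṁᵢCp,ᵢTᵢ = 831×1.74×11.8 + 2460×1.74×52.2 = 240500
Σ ṁᵢCp,ᵢ = 831×1.74 + 2460×1.74 = 5726.3
T_out = 240500 / 5726.3 = 41.999 °C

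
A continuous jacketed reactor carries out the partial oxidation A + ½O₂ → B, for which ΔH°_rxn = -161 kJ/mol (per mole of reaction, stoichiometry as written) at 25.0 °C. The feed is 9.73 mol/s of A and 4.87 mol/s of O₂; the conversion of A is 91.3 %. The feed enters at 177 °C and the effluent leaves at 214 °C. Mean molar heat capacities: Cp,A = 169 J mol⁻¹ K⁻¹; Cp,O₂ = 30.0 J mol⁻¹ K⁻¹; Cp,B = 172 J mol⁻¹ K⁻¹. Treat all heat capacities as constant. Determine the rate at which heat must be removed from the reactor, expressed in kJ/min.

Extent of reaction ξ = 0.913 × 9.73 = 8.8835 mol/s
Reaction term: ξ·ΔH°_rxn = 8.8835 × -161 = -1430.2 kJ/s
Sensible, feed 177→25 °C: -272.15 kJ/s
Outlet flows (mol/s): A 0.84651, O₂ 0.42826, B 8.8835
Sensible, products 25→214 °C: 318.25 kJ/s
Q = ΔH = -1384.1 kJ/s = -1384.1 kW
Heat removed = 83049 kJ/min

Q_out = 83000 kJ/min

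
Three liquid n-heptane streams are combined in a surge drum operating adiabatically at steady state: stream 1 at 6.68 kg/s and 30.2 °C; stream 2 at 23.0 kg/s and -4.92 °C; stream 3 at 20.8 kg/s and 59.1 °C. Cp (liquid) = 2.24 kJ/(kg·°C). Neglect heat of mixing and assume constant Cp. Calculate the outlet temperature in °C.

Adiabatic, steady state ⇒ Σ ṁᵢCp,ᵢ(T_out − Tᵢ) = 0
Σ ṁᵢCp,ᵢTᵢ = 6.68×2.24×30.2 + 23.0×2.24×-4.92 + 20.8×2.24×59.1 = 2952
Σ ṁᵢCp,ᵢ = 6.68×2.24 + 23.0×2.24 + 20.8×2.24 = 113.08
T_out = 2952 / 113.08 = 26.106 °C

T_out = 26.1 °C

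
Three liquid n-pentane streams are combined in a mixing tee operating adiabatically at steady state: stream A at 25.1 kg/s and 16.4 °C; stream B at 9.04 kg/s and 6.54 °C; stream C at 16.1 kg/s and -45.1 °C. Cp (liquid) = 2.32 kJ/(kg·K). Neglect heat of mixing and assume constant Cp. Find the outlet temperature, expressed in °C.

T_out = -5.08 °C

Adiabatic, steady state ⇒ Σ ṁᵢCp,ᵢ(T_out − Tᵢ) = 0
T_out = Σ ṁᵢCp,ᵢTᵢ / Σ ṁᵢCp,ᵢ
      = -592.41 / 116.56 = -5.0826 °C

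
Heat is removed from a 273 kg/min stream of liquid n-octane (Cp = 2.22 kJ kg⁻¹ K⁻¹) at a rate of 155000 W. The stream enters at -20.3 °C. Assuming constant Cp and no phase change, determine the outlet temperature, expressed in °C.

Q = 155000 W = 9300 kJ/min
ΔT = Q/(ṁ·Cp) = 9300/(273×2.22) = 15.345 K
T_out = -20.3 − 15.345 = -35.645 °C

T_out = -35.6 °C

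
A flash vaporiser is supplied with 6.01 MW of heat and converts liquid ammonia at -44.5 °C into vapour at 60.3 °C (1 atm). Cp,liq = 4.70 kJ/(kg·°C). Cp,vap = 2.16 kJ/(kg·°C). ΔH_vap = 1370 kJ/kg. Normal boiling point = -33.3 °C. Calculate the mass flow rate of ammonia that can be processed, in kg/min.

Δh = 4.70×(-33.3−-44.5) + 1370 + 2.16×(60.3−-33.3) = 1624.8 kJ/kg
Q = 6.01 MW = 6010 kJ/s = 360600 kJ/min
ṁ = Q/Δh = 360600 / 1624.8 = 221.93 kg/min

ṁ = 222 kg/min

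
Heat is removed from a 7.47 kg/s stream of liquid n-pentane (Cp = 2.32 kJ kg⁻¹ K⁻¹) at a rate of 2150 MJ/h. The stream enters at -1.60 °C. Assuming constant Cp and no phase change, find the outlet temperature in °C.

T_out = -36.1 °C

Q = 2150 MJ/h = 597.22 kJ/s
ΔT = Q/(ṁ·Cp) = 597.22/(7.47×2.32) = 34.461 K
T_out = -1.60 − 34.461 = -36.061 °C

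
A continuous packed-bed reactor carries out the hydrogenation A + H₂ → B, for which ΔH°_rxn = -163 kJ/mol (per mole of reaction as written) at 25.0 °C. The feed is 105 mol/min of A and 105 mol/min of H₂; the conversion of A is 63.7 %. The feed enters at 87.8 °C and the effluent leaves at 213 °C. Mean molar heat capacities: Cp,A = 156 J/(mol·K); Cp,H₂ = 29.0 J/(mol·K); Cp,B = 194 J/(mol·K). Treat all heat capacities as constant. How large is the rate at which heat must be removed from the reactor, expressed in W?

Q_out = 139000 W

Extent of reaction ξ = 0.637 × 105 = 66.885 mol/min
Reaction term: ξ·ΔH°_rxn = 66.885 × -163 = -10902 kJ/min
Sensible, feed 87.8→25 °C: -1219.9 kJ/min
Outlet flows (mol/min): A 38.115, H₂ 38.115, B 66.885
Sensible, products 25→213 °C: 3765.1 kJ/min
Q = ΔH = -8357.1 kJ/min = -139.28 kW
Heat removed = 139280 W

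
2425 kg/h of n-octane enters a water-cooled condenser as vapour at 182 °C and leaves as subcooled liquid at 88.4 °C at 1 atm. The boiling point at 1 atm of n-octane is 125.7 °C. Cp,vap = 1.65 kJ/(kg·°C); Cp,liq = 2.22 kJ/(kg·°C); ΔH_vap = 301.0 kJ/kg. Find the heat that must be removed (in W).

Q_c = 321000 W

vapour 182→125.7 °C: -92.895 kJ/kg
condensation at 125.7 °C: -301 kJ/kg
liquid 125.7→88.4 °C: -82.806 kJ/kg
Δh = -92.895 + -301 + -82.806 = -476.7 kJ/kg
Q = ṁ·Δh = 2425 kg/h × -476.7 kJ/kg = -1.156e+06 kJ/h
|Q| = 321.11 kW = 321110 W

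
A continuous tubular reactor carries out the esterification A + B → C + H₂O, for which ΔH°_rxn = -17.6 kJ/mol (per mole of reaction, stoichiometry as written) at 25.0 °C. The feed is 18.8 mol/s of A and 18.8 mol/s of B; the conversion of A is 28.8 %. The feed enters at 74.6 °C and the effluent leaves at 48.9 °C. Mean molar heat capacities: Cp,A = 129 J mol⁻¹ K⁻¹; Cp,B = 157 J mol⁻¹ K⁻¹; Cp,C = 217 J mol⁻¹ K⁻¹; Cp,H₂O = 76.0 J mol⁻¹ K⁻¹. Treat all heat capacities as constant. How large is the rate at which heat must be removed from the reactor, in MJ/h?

Extent of reaction ξ = 0.288 × 18.8 = 5.4144 mol/s
Reaction term: ξ·ΔH°_rxn = 5.4144 × -17.6 = -95.293 kJ/s
Sensible, feed 74.6→25 °C: -266.69 kJ/s
Outlet flows (mol/s): A 13.386, B 13.386, C 5.4144, H₂O 5.4144
Sensible, products 25→48.9 °C: 129.41 kJ/s
Q = ΔH = -232.57 kJ/s = -232.57 kW
Heat removed = 837.26 MJ/h

Q_out = 837 MJ/h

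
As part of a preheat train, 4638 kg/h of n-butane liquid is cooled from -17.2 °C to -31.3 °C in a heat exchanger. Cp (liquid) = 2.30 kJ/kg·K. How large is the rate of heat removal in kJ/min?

Q = ṁ·Cp·ΔT = 4638 × 2.30 × (-31.3 − -17.2) = -150410 kJ/h
Converting: 150410 / 3600 s = 41.781 kW
Cooling duty = 2506.8 kJ/min

Q_c = 2510 kJ/min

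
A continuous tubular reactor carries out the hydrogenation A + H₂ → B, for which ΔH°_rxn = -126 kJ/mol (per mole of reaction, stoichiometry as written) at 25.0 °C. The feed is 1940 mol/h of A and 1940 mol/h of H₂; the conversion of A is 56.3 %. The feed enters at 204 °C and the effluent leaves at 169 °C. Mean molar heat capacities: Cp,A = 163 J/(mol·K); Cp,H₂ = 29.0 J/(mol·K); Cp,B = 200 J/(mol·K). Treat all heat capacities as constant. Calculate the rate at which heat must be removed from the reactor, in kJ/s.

Q_out = 41.5 kJ/s

Extent of reaction ξ = 0.563 × 1940 = 1092.2 mol/h
Reaction term: ξ·ΔH°_rxn = 1092.2 × -126 = -137620 kJ/h
Sensible, feed 204→25 °C: -66674 kJ/h
Outlet flows (mol/h): A 847.78, H₂ 847.78, B 1092.2
Sensible, products 25→169 °C: 54895 kJ/h
Q = ΔH = -149400 kJ/h = -41.5 kW
Heat removed = 41.5 kJ/s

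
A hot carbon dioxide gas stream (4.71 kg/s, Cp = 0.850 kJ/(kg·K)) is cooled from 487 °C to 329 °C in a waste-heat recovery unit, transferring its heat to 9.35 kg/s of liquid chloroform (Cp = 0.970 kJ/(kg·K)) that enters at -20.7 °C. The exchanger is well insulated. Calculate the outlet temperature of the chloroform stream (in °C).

T_c,out = 49.0 °C

Heat released by hot stream: Q = 4.71 × 0.850 × (487 − 329) = 632.55 kJ/s
Energy balance on cold side (adiabatic exchanger): Q = ṁ_c·Cp_c·(T_c,out − T_c,in)
T_c,out = -20.7 + 632.55/(9.35 × 0.970) = 49.045 °C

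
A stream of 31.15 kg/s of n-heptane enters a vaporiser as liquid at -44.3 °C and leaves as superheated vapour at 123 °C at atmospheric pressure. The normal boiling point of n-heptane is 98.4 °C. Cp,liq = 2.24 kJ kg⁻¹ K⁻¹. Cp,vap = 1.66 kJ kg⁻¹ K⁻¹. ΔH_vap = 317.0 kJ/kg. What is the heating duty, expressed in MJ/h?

Q = 76000 MJ/h

liquid -44.3→98.4 °C: 319.65 kJ/kg
vaporisation at 98.4 °C: 317 kJ/kg
vapour 98.4→123 °C: 40.836 kJ/kg
Δh = 319.65 + 317 + 40.836 = 677.48 kJ/kg
Q = ṁ·Δh = 31.15 kg/s × 677.48 kJ/kg = 21104 kJ/s
|Q| = 21104 kW = 75973 MJ/h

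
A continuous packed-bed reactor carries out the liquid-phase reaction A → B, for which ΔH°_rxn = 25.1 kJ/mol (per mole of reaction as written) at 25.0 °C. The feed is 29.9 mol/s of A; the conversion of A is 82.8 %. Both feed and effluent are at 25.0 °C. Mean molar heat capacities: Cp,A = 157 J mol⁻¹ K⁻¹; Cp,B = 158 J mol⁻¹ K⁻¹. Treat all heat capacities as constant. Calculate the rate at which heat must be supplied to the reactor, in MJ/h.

Q_in = 2240 MJ/h

Extent of reaction ξ = 0.828 × 29.9 = 24.757 mol/s
Reaction term: ξ·ΔH°_rxn = 24.757 × 25.1 = 621.41 kJ/s
Q = ΔH = 621.41 kJ/s = 621.41 kW
Heat supplied = 2237.1 MJ/h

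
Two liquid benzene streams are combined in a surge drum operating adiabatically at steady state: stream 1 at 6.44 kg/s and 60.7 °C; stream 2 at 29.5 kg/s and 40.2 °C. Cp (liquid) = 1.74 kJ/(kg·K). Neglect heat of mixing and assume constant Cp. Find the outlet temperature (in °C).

Adiabatic, steady state ⇒ Σ ṁᵢCp,ᵢ(T_out − Tᵢ) = 0
T_out = Σ ṁᵢCp,ᵢTᵢ / Σ ṁᵢCp,ᵢ
      = 2743.6 / 62.536 = 43.873 °C

T_out = 43.9 °C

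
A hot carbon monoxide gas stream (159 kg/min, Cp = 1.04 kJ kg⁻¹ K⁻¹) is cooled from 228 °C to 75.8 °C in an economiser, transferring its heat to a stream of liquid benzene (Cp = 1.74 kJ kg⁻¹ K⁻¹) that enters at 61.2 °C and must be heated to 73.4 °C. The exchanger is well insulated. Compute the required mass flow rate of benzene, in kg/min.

ṁ_c = 1190 kg/min

Heat released by hot stream: Q = 159 × 1.04 × (228 − 75.8) = 25168 kJ/min
Energy balance on cold side (adiabatic exchanger): Q = ṁ_c·Cp_c·(T_c,out − T_c,in)
ṁ_c = 25168 / [1.74 × (73.4 − 61.2)] = 1185.6 kg/min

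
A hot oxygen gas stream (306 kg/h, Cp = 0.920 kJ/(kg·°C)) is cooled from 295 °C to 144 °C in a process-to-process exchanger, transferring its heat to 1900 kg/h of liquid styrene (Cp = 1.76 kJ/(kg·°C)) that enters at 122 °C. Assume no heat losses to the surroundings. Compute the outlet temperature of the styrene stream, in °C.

Heat released by hot stream: Q = 306 × 0.920 × (295 − 144) = 42510 kJ/h
Energy balance on cold side (adiabatic exchanger): Q = ṁ_c·Cp_c·(T_c,out − T_c,in)
T_c,out = 122 + 42510/(1900 × 1.76) = 134.71 °C

T_c,out = 135 °C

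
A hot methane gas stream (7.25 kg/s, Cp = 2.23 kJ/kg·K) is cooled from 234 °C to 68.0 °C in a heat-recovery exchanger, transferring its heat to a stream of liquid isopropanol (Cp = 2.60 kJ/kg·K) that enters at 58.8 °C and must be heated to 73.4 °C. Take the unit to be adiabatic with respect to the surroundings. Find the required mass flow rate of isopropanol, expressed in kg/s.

ṁ_c = 70.7 kg/s

Heat released by hot stream: Q = 7.25 × 2.23 × (234 − 68.0) = 2683.8 kJ/s
Energy balance on cold side (adiabatic exchanger): Q = ṁ_c·Cp_c·(T_c,out − T_c,in)
ṁ_c = 2683.8 / [2.60 × (73.4 − 58.8)] = 70.701 kg/s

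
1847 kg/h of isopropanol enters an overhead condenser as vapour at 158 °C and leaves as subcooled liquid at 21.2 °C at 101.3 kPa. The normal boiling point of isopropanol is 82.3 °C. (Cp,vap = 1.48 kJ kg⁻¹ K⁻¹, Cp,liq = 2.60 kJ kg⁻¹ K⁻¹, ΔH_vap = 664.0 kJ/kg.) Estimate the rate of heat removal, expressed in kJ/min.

vapour 158→82.3 °C: -112.04 kJ/kg
condensation at 82.3 °C: -664 kJ/kg
liquid 82.3→21.2 °C: -158.86 kJ/kg
Δh = -112.04 + -664 + -158.86 = -934.9 kJ/kg
Q = ṁ·Δh = 1847 kg/h × -934.9 kJ/kg = -1.7268e+06 kJ/h
|Q| = 479.65 kW = 28779 kJ/min

Q_c = 28800 kJ/min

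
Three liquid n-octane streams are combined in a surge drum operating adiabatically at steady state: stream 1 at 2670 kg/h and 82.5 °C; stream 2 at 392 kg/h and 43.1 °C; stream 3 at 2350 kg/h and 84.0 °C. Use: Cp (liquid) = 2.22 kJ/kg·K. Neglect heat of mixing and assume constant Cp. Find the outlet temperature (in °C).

T_out = 80.3 °C

Adiabatic, steady state ⇒ Σ ṁᵢCp,ᵢ(T_out − Tᵢ) = 0
Σ ṁᵢCp,ᵢTᵢ = 2670×2.22×82.5 + 392×2.22×43.1 + 2350×2.22×84.0 = 964750
Σ ṁᵢCp,ᵢ = 2670×2.22 + 392×2.22 + 2350×2.22 = 12015
T_out = 964750 / 12015 = 80.298 °C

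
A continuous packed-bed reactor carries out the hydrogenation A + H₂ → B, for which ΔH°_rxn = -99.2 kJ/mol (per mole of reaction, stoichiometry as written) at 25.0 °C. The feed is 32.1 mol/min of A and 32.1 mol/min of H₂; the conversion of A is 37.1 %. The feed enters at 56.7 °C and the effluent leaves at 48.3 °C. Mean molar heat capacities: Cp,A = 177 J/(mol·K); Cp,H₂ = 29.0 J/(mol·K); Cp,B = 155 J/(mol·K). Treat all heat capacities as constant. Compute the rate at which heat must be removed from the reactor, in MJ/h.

Extent of reaction ξ = 0.371 × 32.1 = 11.909 mol/min
Reaction term: ξ·ΔH°_rxn = 11.909 × -99.2 = -1181.4 kJ/min
Sensible, feed 56.7→25 °C: -209.62 kJ/min
Outlet flows (mol/min): A 20.191, H₂ 20.191, B 11.909
Sensible, products 25→48.3 °C: 139.92 kJ/min
Q = ΔH = -1251.1 kJ/min = -20.851 kW
Heat removed = 75.065 MJ/h

Q_out = 75.1 MJ/h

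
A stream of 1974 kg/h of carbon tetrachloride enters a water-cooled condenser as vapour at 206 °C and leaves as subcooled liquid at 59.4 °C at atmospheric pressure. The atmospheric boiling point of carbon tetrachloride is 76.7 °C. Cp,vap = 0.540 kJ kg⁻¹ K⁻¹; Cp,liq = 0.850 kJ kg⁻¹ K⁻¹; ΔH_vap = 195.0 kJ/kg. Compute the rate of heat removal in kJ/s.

Q_c = 153 kJ/s

vapour 206→76.7 °C: -69.822 kJ/kg
condensation at 76.7 °C: -195 kJ/kg
liquid 76.7→59.4 °C: -14.705 kJ/kg
Δh = -69.822 + -195 + -14.705 = -279.53 kJ/kg
Q = ṁ·Δh = 1974 kg/h × -279.53 kJ/kg = -551790 kJ/h
|Q| = 153.27 kW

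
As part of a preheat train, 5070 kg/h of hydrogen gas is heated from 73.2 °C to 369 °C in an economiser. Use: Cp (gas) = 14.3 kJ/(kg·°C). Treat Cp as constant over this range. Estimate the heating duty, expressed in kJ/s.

Q = ṁ·Cp·ΔT = 5070 × 14.3 × (369 − 73.2) = 2.1446e+07 kJ/h
Converting: 2.1446e+07 / 3600 s = 5957.2 kW

Q = 5960 kJ/s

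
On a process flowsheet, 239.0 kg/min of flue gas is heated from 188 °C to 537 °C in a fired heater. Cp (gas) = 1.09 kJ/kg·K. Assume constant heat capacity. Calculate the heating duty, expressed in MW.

Q = 1.52 MW

Q = ṁ·Cp·ΔT = 239.0 × 1.09 × (537 − 188) = 90918 kJ/min
Converting: 90918 / 60 s = 1515.3 kW
Heating duty = 1.5153 MW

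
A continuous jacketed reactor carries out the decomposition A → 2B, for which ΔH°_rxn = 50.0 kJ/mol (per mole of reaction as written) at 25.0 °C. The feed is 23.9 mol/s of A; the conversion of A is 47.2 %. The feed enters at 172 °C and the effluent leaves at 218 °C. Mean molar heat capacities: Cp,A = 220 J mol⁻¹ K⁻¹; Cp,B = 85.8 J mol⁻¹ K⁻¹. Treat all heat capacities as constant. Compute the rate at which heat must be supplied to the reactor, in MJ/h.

Extent of reaction ξ = 0.472 × 23.9 = 11.281 mol/s
Reaction term: ξ·ΔH°_rxn = 11.281 × 50.0 = 564.04 kJ/s
Sensible, feed 172→25 °C: -772.93 kJ/s
Outlet flows (mol/s): A 12.619, B 22.562
Sensible, products 25→218 °C: 909.42 kJ/s
Q = ΔH = 700.53 kJ/s = 700.53 kW
Heat supplied = 2521.9 MJ/h

Q_in = 2520 MJ/h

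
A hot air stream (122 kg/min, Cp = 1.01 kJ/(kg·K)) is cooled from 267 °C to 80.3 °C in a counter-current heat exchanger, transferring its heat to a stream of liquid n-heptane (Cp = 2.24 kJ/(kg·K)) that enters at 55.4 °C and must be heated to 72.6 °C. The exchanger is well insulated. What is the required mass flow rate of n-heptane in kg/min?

Heat released by hot stream: Q = 122 × 1.01 × (267 − 80.3) = 23005 kJ/min
Energy balance on cold side (adiabatic exchanger): Q = ṁ_c·Cp_c·(T_c,out − T_c,in)
ṁ_c = 23005 / [2.24 × (72.6 − 55.4)] = 597.1 kg/min

ṁ_c = 597 kg/min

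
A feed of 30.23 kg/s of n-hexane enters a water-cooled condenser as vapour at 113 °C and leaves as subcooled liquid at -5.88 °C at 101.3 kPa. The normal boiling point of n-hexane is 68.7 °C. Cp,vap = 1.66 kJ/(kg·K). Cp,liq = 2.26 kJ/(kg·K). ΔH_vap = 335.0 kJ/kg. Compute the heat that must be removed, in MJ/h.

Q_c = 62800 MJ/h

vapour 113→68.7 °C: -73.538 kJ/kg
condensation at 68.7 °C: -335 kJ/kg
liquid 68.7→-5.88 °C: -168.55 kJ/kg
Δh = -73.538 + -335 + -168.55 = -577.09 kJ/kg
Q = ṁ·Δh = 30.23 kg/s × -577.09 kJ/kg = -17445 kJ/s
|Q| = 17445 kW = 62803 MJ/h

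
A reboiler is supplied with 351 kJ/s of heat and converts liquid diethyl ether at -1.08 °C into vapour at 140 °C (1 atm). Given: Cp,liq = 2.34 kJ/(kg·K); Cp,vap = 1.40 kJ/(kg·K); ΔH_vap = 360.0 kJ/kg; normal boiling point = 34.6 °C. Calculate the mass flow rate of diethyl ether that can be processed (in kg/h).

ṁ = 2140 kg/h

Δh = 2.34×(34.6−-1.08) + 360.0 + 1.40×(140−34.6) = 591.05 kJ/kg
Q = 351 kJ/s = 351 kJ/s = 1.2636e+06 kJ/h
ṁ = Q/Δh = 1.2636e+06 / 591.05 = 2137.9 kg/h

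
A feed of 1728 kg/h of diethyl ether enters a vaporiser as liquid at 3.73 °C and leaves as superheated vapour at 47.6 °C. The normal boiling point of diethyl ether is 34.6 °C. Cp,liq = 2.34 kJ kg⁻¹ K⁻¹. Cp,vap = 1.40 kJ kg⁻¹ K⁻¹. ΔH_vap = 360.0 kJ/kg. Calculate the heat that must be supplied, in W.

Q = 216000 W

liquid 3.73→34.6 °C: 72.236 kJ/kg
vaporisation at 34.6 °C: 360 kJ/kg
vapour 34.6→47.6 °C: 18.2 kJ/kg
Δh = 72.236 + 360 + 18.2 = 450.44 kJ/kg
Q = ṁ·Δh = 1728 kg/h × 450.44 kJ/kg = 778350 kJ/h
|Q| = 216.21 kW = 216210 W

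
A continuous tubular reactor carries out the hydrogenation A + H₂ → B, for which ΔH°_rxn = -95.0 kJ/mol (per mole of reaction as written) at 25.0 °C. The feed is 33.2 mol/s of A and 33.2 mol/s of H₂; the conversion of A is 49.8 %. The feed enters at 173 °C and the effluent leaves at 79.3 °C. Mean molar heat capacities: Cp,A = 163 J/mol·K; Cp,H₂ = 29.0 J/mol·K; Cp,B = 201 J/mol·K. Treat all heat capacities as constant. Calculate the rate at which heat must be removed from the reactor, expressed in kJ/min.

Extent of reaction ξ = 0.498 × 33.2 = 16.534 mol/s
Reaction term: ξ·ΔH°_rxn = 16.534 × -95.0 = -1570.7 kJ/s
Sensible, feed 173→25 °C: -943.41 kJ/s
Outlet flows (mol/s): A 16.666, H₂ 16.666, B 16.534
Sensible, products 25→79.3 °C: 354.21 kJ/s
Q = ΔH = -2159.9 kJ/s = -2159.9 kW
Heat removed = 129590 kJ/min

Q_out = 130000 kJ/min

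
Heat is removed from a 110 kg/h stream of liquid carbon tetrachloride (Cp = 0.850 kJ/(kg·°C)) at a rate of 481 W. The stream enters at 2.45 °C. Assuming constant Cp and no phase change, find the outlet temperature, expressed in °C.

T_out = -16.1 °C

Q = 481 W = 1731.6 kJ/h
ΔT = Q/(ṁ·Cp) = 1731.6/(110×0.850) = 18.52 K
T_out = 2.45 − 18.52 = -16.07 °C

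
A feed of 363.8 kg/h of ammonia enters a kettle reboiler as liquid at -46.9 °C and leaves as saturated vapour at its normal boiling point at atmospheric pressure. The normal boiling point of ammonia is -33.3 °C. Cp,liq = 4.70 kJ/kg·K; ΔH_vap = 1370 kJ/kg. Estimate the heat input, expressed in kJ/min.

Q = 8690 kJ/min

liquid -46.9→-33.3 °C: 63.92 kJ/kg
vaporisation at -33.3 °C: 1370 kJ/kg
Δh = 63.92 + 1370 = 1433.9 kJ/kg
Q = ṁ·Δh = 363.8 kg/h × 1433.9 kJ/kg = 521660 kJ/h
|Q| = 144.91 kW = 8694.3 kJ/min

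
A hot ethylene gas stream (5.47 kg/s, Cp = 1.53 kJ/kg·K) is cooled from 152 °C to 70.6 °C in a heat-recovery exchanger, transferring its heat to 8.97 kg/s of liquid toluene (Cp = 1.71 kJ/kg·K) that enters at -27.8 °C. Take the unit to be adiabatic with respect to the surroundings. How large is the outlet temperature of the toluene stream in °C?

Heat released by hot stream: Q = 5.47 × 1.53 × (152 − 70.6) = 681.24 kJ/s
Energy balance on cold side (adiabatic exchanger): Q = ṁ_c·Cp_c·(T_c,out − T_c,in)
T_c,out = -27.8 + 681.24/(8.97 × 1.71) = 16.613 °C

T_c,out = 16.6 °C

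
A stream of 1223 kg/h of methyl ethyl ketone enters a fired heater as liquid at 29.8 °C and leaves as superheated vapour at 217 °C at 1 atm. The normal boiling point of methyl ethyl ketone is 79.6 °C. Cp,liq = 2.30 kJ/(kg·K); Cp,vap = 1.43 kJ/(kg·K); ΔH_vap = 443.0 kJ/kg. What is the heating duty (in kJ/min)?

liquid 29.8→79.6 °C: 114.54 kJ/kg
vaporisation at 79.6 °C: 443 kJ/kg
vapour 79.6→217 °C: 196.48 kJ/kg
Δh = 114.54 + 443 + 196.48 = 754.02 kJ/kg
Q = ṁ·Δh = 1223 kg/h × 754.02 kJ/kg = 922170 kJ/h
|Q| = 256.16 kW = 15369 kJ/min

Q = 15400 kJ/min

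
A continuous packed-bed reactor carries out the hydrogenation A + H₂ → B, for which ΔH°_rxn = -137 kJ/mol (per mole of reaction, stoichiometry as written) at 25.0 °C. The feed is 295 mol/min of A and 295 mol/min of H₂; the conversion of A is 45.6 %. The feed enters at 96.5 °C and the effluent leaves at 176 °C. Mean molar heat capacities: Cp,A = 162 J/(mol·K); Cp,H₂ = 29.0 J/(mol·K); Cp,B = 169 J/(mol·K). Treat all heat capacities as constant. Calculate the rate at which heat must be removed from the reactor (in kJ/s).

Extent of reaction ξ = 0.456 × 295 = 134.52 mol/min
Reaction term: ξ·ΔH°_rxn = 134.52 × -137 = -18429 kJ/min
Sensible, feed 96.5→25 °C: -4028.7 kJ/min
Outlet flows (mol/min): A 160.48, H₂ 160.48, B 134.52
Sensible, products 25→176 °C: 8061.2 kJ/min
Q = ΔH = -14397 kJ/min = -239.94 kW
Heat removed = 239.94 kJ/s

Q_out = 240 kJ/s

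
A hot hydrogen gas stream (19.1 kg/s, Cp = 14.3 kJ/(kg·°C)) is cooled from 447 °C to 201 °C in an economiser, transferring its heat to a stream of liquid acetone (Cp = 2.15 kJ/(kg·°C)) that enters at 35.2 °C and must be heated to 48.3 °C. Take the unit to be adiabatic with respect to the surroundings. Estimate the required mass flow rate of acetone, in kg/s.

ṁ_c = 2390 kg/s

Heat released by hot stream: Q = 19.1 × 14.3 × (447 − 201) = 67190 kJ/s
Energy balance on cold side (adiabatic exchanger): Q = ṁ_c·Cp_c·(T_c,out − T_c,in)
ṁ_c = 67190 / [2.15 × (48.3 − 35.2)] = 2385.6 kg/s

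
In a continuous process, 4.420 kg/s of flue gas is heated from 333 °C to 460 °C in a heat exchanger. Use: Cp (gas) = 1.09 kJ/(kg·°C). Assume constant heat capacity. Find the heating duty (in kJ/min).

Q = ṁ·Cp·ΔT = 4.420 × 1.09 × (460 − 333) = 611.86 kJ/s
Heating duty = 36712 kJ/min

Q = 36700 kJ/min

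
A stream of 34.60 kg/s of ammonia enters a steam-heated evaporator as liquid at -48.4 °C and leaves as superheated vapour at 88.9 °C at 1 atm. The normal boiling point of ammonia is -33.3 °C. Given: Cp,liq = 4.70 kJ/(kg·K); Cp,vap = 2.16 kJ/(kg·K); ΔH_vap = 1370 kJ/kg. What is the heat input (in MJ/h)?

liquid -48.4→-33.3 °C: 70.97 kJ/kg
vaporisation at -33.3 °C: 1370 kJ/kg
vapour -33.3→88.9 °C: 263.95 kJ/kg
Δh = 70.97 + 1370 + 263.95 = 1704.9 kJ/kg
Q = ṁ·Δh = 34.60 kg/s × 1704.9 kJ/kg = 58990 kJ/s
|Q| = 58990 kW = 212370 MJ/h

Q = 212000 MJ/h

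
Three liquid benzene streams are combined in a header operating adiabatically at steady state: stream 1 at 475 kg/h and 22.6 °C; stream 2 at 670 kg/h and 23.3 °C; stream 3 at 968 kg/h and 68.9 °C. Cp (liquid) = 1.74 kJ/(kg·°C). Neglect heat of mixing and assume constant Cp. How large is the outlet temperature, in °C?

T_out = 44.0 °C

No heat crosses the boundary, so H_out = H_in.
T_out = Σ ṁᵢCp,ᵢTᵢ / Σ ṁᵢCp,ᵢ
      = 161890 / 3676.6 = 44.033 °C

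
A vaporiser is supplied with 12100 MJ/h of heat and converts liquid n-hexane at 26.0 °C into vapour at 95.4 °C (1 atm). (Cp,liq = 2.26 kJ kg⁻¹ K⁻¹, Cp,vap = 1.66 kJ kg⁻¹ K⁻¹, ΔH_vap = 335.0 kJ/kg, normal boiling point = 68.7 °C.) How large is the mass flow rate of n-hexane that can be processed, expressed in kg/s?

Δh = 2.26×(68.7−26.0) + 335.0 + 1.66×(95.4−68.7) = 475.82 kJ/kg
Q = 12100 MJ/h = 3361.1 kJ/s = 3361.1 kJ/s
ṁ = Q/Δh = 3361.1 / 475.82 = 7.0638 kg/s

ṁ = 7.06 kg/s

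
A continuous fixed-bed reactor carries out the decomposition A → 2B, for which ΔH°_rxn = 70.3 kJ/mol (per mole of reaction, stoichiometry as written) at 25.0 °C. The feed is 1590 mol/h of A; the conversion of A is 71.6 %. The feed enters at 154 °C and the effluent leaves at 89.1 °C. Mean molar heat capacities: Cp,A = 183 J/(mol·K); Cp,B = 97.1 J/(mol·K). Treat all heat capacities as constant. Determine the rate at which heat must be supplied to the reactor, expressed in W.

Extent of reaction ξ = 0.716 × 1590 = 1138.4 mol/h
Reaction term: ξ·ΔH°_rxn = 1138.4 × 70.3 = 80032 kJ/h
Sensible, feed 154→25 °C: -37535 kJ/h
Outlet flows (mol/h): A 451.56, B 2276.9
Sensible, products 25→89.1 °C: 19468 kJ/h
Q = ΔH = 61966 kJ/h = 17.213 kW
Heat supplied = 17213 W

Q_in = 17200 W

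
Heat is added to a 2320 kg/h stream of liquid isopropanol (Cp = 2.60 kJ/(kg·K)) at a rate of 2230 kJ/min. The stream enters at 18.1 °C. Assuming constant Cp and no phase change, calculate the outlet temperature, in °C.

Q = 2230 kJ/min = 133800 kJ/h
ΔT = Q/(ṁ·Cp) = 133800/(2320×2.60) = 22.182 K
T_out = 18.1 + 22.182 = 40.282 °C

T_out = 40.3 °C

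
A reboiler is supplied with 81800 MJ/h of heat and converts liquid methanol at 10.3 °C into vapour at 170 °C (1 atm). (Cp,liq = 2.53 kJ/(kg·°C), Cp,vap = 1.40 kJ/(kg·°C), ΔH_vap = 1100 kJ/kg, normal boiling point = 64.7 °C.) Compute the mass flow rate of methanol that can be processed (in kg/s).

Δh = 2.53×(64.7−10.3) + 1100 + 1.40×(170−64.7) = 1385.1 kJ/kg
Q = 81800 MJ/h = 22722 kJ/s = 22722 kJ/s
ṁ = Q/Δh = 22722 / 1385.1 = 16.405 kg/s

ṁ = 16.4 kg/s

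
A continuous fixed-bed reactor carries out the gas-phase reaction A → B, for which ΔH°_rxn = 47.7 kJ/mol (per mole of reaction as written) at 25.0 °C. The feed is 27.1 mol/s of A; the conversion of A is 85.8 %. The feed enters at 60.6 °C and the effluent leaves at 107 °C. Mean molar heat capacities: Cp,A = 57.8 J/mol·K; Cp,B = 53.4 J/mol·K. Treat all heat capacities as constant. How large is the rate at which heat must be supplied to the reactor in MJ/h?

Extent of reaction ξ = 0.858 × 27.1 = 23.252 mol/s
Reaction term: ξ·ΔH°_rxn = 23.252 × 47.7 = 1109.1 kJ/s
Sensible, feed 60.6→25 °C: -55.763 kJ/s
Outlet flows (mol/s): A 3.8482, B 23.252
Sensible, products 25→107 °C: 120.05 kJ/s
Q = ΔH = 1173.4 kJ/s = 1173.4 kW
Heat supplied = 4224.2 MJ/h

Q_in = 4220 MJ/h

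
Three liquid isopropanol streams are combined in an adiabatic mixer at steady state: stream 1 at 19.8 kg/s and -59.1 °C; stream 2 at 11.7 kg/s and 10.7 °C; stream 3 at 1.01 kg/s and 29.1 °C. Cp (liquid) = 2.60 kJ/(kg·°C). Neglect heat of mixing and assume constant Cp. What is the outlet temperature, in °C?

Adiabatic, steady state ⇒ Σ ṁᵢCp,ᵢ(T_out − Tᵢ) = 0
T_out = Σ ṁᵢCp,ᵢTᵢ / Σ ṁᵢCp,ᵢ
      = -2640.6 / 84.526 = -31.24 °C

T_out = -31.2 °C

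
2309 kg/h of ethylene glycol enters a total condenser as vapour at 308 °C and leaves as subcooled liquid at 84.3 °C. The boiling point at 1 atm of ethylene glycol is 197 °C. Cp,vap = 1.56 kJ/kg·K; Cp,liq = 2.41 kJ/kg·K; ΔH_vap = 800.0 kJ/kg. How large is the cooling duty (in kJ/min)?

Q_c = 47900 kJ/min

vapour 308→197 °C: -173.16 kJ/kg
condensation at 197 °C: -800 kJ/kg
liquid 197→84.3 °C: -271.61 kJ/kg
Δh = -173.16 + -800 + -271.61 = -1244.8 kJ/kg
Q = ṁ·Δh = 2309 kg/h × -1244.8 kJ/kg = -2.8742e+06 kJ/h
|Q| = 798.38 kW = 47903 kJ/min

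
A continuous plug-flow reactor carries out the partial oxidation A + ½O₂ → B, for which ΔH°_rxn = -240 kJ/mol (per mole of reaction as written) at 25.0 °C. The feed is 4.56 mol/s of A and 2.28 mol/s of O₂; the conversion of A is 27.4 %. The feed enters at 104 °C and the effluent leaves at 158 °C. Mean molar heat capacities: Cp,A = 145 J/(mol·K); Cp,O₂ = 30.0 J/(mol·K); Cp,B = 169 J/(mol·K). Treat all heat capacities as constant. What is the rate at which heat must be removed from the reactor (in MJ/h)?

Extent of reaction ξ = 0.274 × 4.56 = 1.2494 mol/s
Reaction term: ξ·ΔH°_rxn = 1.2494 × -240 = -299.87 kJ/s
Sensible, feed 104→25 °C: -57.638 kJ/s
Outlet flows (mol/s): A 3.3106, O₂ 1.6553, B 1.2494
Sensible, products 25→158 °C: 98.532 kJ/s
Q = ΔH = -258.97 kJ/s = -258.97 kW
Heat removed = 932.3 MJ/h

Q_out = 932 MJ/h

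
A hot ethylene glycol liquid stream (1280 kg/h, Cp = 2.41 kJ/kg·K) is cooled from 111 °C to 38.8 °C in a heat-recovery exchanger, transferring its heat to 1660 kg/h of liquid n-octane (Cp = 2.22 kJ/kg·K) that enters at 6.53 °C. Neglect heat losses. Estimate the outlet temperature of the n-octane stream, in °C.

Heat released by hot stream: Q = 1280 × 2.41 × (111 − 38.8) = 222720 kJ/h
Energy balance on cold side (adiabatic exchanger): Q = ṁ_c·Cp_c·(T_c,out − T_c,in)
T_c,out = 6.53 + 222720/(1660 × 2.22) = 66.967 °C

T_c,out = 67.0 °C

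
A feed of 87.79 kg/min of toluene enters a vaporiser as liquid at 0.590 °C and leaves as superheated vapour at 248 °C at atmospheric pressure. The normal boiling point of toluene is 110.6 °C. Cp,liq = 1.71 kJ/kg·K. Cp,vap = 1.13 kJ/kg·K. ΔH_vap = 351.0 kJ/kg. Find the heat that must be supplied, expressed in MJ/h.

liquid 0.590→110.6 °C: 188.12 kJ/kg
vaporisation at 110.6 °C: 351 kJ/kg
vapour 110.6→248 °C: 155.26 kJ/kg
Δh = 188.12 + 351 + 155.26 = 694.38 kJ/kg
Q = ṁ·Δh = 87.79 kg/min × 694.38 kJ/kg = 60960 kJ/min
|Q| = 1016 kW = 3657.6 MJ/h

Q = 3660 MJ/h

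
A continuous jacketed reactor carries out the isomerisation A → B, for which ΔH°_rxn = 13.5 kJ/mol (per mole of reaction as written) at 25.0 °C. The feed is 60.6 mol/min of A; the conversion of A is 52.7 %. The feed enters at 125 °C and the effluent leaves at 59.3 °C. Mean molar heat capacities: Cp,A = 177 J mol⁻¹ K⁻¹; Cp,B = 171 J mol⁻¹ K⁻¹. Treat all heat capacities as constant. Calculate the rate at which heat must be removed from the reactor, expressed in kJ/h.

Extent of reaction ξ = 0.527 × 60.6 = 31.936 mol/min
Reaction term: ξ·ΔH°_rxn = 31.936 × 13.5 = 431.14 kJ/min
Sensible, feed 125→25 °C: -1072.6 kJ/min
Outlet flows (mol/min): A 28.664, B 31.936
Sensible, products 25→59.3 °C: 361.34 kJ/min
Q = ΔH = -280.15 kJ/min = -4.6691 kW
Heat removed = 16809 kJ/h

Q_out = 16800 kJ/h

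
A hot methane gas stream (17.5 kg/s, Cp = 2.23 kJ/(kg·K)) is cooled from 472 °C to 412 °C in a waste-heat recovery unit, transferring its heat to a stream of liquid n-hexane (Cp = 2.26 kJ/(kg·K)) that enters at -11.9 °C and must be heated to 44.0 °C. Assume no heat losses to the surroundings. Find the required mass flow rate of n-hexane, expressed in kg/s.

Heat released by hot stream: Q = 17.5 × 2.23 × (472 − 412) = 2341.5 kJ/s
Energy balance on cold side (adiabatic exchanger): Q = ṁ_c·Cp_c·(T_c,out − T_c,in)
ṁ_c = 2341.5 / [2.26 × (44.0 − -11.9)] = 18.534 kg/s

ṁ_c = 18.5 kg/s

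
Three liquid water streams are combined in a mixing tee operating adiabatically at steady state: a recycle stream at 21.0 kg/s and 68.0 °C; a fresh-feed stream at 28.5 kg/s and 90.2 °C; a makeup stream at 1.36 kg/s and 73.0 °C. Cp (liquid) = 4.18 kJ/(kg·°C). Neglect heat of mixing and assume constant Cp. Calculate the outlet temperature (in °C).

No heat crosses the boundary, so H_out = H_in.
Σ ṁᵢCp,ᵢTᵢ = 21.0×4.18×68.0 + 28.5×4.18×90.2 + 1.36×4.18×73.0 = 17130
Σ ṁᵢCp,ᵢ = 21.0×4.18 + 28.5×4.18 + 1.36×4.18 = 212.59
T_out = 17130 / 212.59 = 80.574 °C

T_out = 80.6 °C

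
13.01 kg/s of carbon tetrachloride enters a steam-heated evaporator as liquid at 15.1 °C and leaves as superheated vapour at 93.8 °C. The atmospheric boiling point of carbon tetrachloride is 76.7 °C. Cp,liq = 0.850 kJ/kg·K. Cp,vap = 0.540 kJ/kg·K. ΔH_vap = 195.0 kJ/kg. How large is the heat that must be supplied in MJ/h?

liquid 15.1→76.7 °C: 52.36 kJ/kg
vaporisation at 76.7 °C: 195 kJ/kg
vapour 76.7→93.8 °C: 9.234 kJ/kg
Δh = 52.36 + 195 + 9.234 = 256.59 kJ/kg
Q = ṁ·Δh = 13.01 kg/s × 256.59 kJ/kg = 3338.3 kJ/s
|Q| = 3338.3 kW = 12018 MJ/h

Q = 12000 MJ/h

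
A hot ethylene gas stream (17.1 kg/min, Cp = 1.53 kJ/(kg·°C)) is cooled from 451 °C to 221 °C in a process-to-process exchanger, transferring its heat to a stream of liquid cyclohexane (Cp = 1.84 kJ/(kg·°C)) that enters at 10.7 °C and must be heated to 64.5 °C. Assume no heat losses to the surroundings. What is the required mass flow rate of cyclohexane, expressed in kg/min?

Heat released by hot stream: Q = 17.1 × 1.53 × (451 − 221) = 6017.5 kJ/min
Energy balance on cold side (adiabatic exchanger): Q = ṁ_c·Cp_c·(T_c,out − T_c,in)
ṁ_c = 6017.5 / [1.84 × (64.5 − 10.7)] = 60.788 kg/min

ṁ_c = 60.8 kg/min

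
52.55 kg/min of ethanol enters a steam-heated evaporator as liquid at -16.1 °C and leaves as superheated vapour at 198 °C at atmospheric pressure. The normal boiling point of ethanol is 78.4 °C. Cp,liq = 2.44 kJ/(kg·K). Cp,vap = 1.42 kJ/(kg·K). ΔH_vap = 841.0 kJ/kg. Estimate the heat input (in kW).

Q = 1090 kW

liquid -16.1→78.4 °C: 230.58 kJ/kg
vaporisation at 78.4 °C: 841 kJ/kg
vapour 78.4→198 °C: 169.83 kJ/kg
Δh = 230.58 + 841 + 169.83 = 1241.4 kJ/kg
Q = ṁ·Δh = 52.55 kg/min × 1241.4 kJ/kg = 65236 kJ/min
|Q| = 1087.3 kW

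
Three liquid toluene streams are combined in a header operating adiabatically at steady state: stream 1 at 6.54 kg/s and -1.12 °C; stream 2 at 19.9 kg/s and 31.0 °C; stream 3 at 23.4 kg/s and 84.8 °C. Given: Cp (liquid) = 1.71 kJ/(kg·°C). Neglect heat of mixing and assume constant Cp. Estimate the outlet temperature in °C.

Adiabatic, steady state ⇒ Σ ṁᵢCp,ᵢ(T_out − Tᵢ) = 0
Σ ṁᵢCp,ᵢTᵢ = 6.54×1.71×-1.12 + 19.9×1.71×31.0 + 23.4×1.71×84.8 = 4435.6
Σ ṁᵢCp,ᵢ = 6.54×1.71 + 19.9×1.71 + 23.4×1.71 = 85.226
T_out = 4435.6 / 85.226 = 52.044 °C

T_out = 52.0 °C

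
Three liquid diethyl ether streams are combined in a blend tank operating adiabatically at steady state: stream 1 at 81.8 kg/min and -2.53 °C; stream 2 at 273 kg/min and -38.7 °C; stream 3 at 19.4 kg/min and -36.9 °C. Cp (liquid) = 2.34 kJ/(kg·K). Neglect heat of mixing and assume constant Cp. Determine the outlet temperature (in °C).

Adiabatic, steady state ⇒ Σ ṁᵢCp,ᵢ(T_out − Tᵢ) = 0
T_out = Σ ṁᵢCp,ᵢTᵢ / Σ ṁᵢCp,ᵢ
      = -26882 / 875.63 = -30.7 °C

T_out = -30.7 °C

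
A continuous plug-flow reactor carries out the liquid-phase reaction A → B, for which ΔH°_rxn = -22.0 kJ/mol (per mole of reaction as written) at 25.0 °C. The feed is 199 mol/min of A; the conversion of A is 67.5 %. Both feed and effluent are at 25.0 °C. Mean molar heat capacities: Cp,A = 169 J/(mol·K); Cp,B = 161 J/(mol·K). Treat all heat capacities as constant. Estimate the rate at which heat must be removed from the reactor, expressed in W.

Q_out = 49300 W

Extent of reaction ξ = 0.675 × 199 = 134.33 mol/min
Reaction term: ξ·ΔH°_rxn = 134.33 × -22.0 = -2955.2 kJ/min
Q = ΔH = -2955.2 kJ/min = -49.253 kW
Heat removed = 49253 W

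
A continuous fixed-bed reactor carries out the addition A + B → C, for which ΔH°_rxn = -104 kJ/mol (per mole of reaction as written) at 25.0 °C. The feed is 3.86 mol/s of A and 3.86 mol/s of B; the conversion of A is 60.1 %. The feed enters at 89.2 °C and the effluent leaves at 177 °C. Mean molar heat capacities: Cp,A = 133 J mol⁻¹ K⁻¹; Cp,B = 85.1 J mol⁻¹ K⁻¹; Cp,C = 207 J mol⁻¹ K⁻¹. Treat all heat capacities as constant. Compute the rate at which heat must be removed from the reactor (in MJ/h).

Extent of reaction ξ = 0.601 × 3.86 = 2.3199 mol/s
Reaction term: ξ·ΔH°_rxn = 2.3199 × -104 = -241.27 kJ/s
Sensible, feed 89.2→25 °C: -54.048 kJ/s
Outlet flows (mol/s): A 1.5401, B 1.5401, C 2.3199
Sensible, products 25→177 °C: 124.05 kJ/s
Q = ΔH = -171.26 kJ/s = -171.26 kW
Heat removed = 616.55 MJ/h

Q_out = 617 MJ/h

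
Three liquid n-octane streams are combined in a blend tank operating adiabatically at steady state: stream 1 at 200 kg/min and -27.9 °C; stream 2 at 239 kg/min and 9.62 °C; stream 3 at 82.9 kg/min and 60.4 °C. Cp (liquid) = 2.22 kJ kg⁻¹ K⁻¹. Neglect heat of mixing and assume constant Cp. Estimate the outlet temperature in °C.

Energy balance with Q = 0: Σ ṁᵢCp,ᵢ(T_out − Tᵢ) = 0
Σ ṁᵢCp,ᵢTᵢ = 200×2.22×-27.9 + 239×2.22×9.62 + 82.9×2.22×60.4 = 3832.5
Σ ṁᵢCp,ᵢ = 200×2.22 + 239×2.22 + 82.9×2.22 = 1158.6
T_out = 3832.5 / 1158.6 = 3.3078 °C

T_out = 3.31 °C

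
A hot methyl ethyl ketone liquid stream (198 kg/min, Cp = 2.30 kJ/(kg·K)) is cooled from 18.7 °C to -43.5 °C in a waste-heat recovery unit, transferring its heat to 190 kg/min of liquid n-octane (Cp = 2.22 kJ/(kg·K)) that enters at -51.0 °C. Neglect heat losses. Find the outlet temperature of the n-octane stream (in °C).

T_c,out = 16.2 °C

Heat released by hot stream: Q = 198 × 2.30 × (18.7 − -43.5) = 28326 kJ/min
Energy balance on cold side (adiabatic exchanger): Q = ṁ_c·Cp_c·(T_c,out − T_c,in)
T_c,out = -51.0 + 28326/(190 × 2.22) = 16.155 °C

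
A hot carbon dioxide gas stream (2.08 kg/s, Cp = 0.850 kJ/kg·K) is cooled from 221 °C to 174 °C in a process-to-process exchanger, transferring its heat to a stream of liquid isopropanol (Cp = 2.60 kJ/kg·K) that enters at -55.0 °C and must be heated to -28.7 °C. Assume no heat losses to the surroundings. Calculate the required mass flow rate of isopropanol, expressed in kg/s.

ṁ_c = 1.22 kg/s

Heat released by hot stream: Q = 2.08 × 0.850 × (221 − 174) = 83.096 kJ/s
Energy balance on cold side (adiabatic exchanger): Q = ṁ_c·Cp_c·(T_c,out − T_c,in)
ṁ_c = 83.096 / [2.60 × (-28.7 − -55.0)] = 1.2152 kg/s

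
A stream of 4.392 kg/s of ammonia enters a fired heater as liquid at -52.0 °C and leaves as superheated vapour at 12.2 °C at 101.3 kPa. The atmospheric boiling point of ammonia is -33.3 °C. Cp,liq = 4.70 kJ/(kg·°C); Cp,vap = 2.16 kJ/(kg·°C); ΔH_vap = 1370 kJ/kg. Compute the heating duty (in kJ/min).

liquid -52.0→-33.3 °C: 87.89 kJ/kg
vaporisation at -33.3 °C: 1370 kJ/kg
vapour -33.3→12.2 °C: 98.28 kJ/kg
Δh = 87.89 + 1370 + 98.28 = 1556.2 kJ/kg
Q = ṁ·Δh = 4.392 kg/s × 1556.2 kJ/kg = 6834.7 kJ/s
|Q| = 6834.7 kW = 410080 kJ/min

Q = 410000 kJ/min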